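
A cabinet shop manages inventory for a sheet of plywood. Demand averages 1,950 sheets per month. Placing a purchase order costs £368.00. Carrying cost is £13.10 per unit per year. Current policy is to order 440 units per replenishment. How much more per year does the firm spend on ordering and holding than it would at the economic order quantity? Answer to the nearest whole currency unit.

Extra cost ≈ £7,432 per year

Annual demand D = 1,950 × 12 = 23,400.
EOQ = √(2DS/H) = √(2 × 23,400 × 368 / 13.1) ≈ 1146.60.
Cost at Q* = (D/Q*)S + (Q*/2)H = √(2DSH) ≈ £15,020.43.
Cost at Q = 440: (23,400/440)×368 + (440/2)×13.1 = £19,570.91 + £2,882.00 = £22,452.91.
Excess = £22,452.91 − £15,020.43 = £7,432.48.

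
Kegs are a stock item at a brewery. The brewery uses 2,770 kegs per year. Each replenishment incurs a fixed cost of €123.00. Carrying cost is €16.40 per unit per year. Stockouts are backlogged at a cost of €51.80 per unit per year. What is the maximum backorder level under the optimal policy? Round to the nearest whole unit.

S* ≈ 56 kegs

With planned backorders, Q* = √(2DS/H) · √((H+B)/B).
√(2DS/H) = √(2 × 2,770 × 123 / 16.4) = 203.838.
√((H+B)/B) = √((16.4+51.8)/51.8) = 1.1474.
Q* ≈ 233.891.
S* = Q* · H/(H+B) = 233.891 × 16.4/68.2 ≈ 56.243.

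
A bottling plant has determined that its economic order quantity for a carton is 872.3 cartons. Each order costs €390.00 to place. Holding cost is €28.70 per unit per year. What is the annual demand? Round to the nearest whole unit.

Squaring Q* = √(2DS/H) gives Q*² = 2DS/H.
From Q* = √(2DS/H): D = Q*²H / (2S) = 872.3² × 28.7 / (2 × 390) = 27997.486.

D ≈ 27,997 cartons per year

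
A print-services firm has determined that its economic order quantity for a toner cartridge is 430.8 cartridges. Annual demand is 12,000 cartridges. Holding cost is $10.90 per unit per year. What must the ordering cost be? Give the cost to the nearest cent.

Invert the EOQ relation Q*² = 2DS/H.
From Q* = √(2DS/H): S = Q*²H / (2D) = 430.8² × 10.9 / (2 × 12,000) = 84.2882.

S ≈ $84.29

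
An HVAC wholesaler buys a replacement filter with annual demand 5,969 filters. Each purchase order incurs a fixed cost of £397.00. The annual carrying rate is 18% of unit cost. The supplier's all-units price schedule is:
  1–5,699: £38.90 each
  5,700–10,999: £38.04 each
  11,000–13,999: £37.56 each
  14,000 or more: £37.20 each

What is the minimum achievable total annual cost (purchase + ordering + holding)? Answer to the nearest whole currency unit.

TC* ≈ £237,955

Holding cost per unit per year at price C is H = 0.18·C.
Candidates are each tier's EOQ (if it falls in that tier) and each price-break quantity.
EOQ at £38.90 = 822.7 (feasible in tier 1): TC = 5,969×£38.90 + (5,969/822.7)×397 + (822.7/2)×0.18×£38.90 = £237,954.76.
EOQ at £38.04 = 832.0 < 5700, so use break Q=5700: TC = 5,969×£38.04 + (5,969/5700.0)×397 + (5700.0/2)×0.18×£38.04 = £246,991.02.
EOQ at £37.56 = 837.3 < 11000, so use break Q=11000: TC = 5,969×£37.56 + (5,969/11000.0)×397 + (11000.0/2)×0.18×£37.56 = £261,595.47.
EOQ at £37.20 = 841.3 < 14000, so use break Q=14000: TC = 5,969×£37.20 + (5,969/14000.0)×397 + (14000.0/2)×0.18×£37.20 = £269,088.06.
Lowest total cost among the candidates is at Q = 822.7.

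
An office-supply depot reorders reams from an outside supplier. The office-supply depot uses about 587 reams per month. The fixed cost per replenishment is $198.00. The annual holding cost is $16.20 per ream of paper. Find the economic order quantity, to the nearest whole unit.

Annual demand D = 587 × 12 = 7,044.
EOQ = √(2DS / H) = √(2 × 7,044 × 198 / 16.2).
= √(2,789,424 / 16.2) = √172,186.6667 ≈ 414.954.

Q* ≈ 415 reams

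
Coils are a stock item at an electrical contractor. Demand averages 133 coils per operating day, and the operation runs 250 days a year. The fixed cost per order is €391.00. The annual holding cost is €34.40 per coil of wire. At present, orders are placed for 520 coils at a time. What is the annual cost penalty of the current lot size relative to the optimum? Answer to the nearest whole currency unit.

Annual demand D = 133 × 250 = 33,250.
EOQ = √(2DS/H) = √(2 × 33,250 × 391 / 34.4) ≈ 869.40.
Cost at Q* = (D/Q*)S + (Q*/2)H = √(2DSH) ≈ €29,907.38.
Cost at Q = 520: (33,250/520)×391 + (520/2)×34.4 = €25,001.44 + €8,944.00 = €33,945.44.
Excess = €33,945.44 − €29,907.38 = €4,038.06.

Extra cost ≈ €4,038 per year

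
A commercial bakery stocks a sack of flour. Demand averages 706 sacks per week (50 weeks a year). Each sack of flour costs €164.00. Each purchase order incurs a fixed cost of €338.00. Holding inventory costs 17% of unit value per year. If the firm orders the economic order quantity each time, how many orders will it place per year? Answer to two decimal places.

Annual demand D = 706 × 50 = 35,300.
Holding cost H = 0.17 × €164.00 = €27.8800 per unit per year.
EOQ = √(2DS/H) = √(2 × 35,300 × 338 / 27.88) ≈ 925.15.
Orders per year = D / Q* = 35,300 / 925.15 ≈ 38.156.

N ≈ 38.16 orders per year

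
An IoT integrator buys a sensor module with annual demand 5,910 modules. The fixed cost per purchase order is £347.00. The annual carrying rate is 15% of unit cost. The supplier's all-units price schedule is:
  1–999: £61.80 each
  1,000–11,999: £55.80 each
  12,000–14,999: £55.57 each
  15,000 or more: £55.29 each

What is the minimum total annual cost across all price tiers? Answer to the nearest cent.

TC* ≈ £336,013.77

Holding cost per unit per year at price C is H = 0.15·C.
Candidates are each tier's EOQ (if it falls in that tier) and each price-break quantity.
EOQ at £61.80 = 665.2 (feasible in tier 1): TC = 5,910×£61.80 + (5,910/665.2)×347 + (665.2/2)×0.15×£61.80 = £371,404.14.
EOQ at £55.80 = 700.0 < 1000, so use break Q=1000: TC = 5,910×£55.80 + (5,910/1000.0)×347 + (1000.0/2)×0.15×£55.80 = £336,013.77.
EOQ at £55.57 = 701.5 < 12000, so use break Q=12000: TC = 5,910×£55.57 + (5,910/12000.0)×347 + (12000.0/2)×0.15×£55.57 = £378,602.60.
EOQ at £55.29 = 703.2 < 15000, so use break Q=15000: TC = 5,910×£55.29 + (5,910/15000.0)×347 + (15000.0/2)×0.15×£55.29 = £389,101.87.
Lowest total cost among the candidates is at Q = 1000.0.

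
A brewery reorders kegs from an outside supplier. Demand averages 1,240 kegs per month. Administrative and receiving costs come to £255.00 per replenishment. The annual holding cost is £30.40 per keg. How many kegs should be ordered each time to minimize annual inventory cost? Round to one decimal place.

Annual demand D = 1,240 × 12 = 14,880.
EOQ = √(2DS / H) = √(2 × 14,880 × 255 / 30.4).
= √(7,588,800 / 30.4) = √249,631.5789 ≈ 499.631.

Q* ≈ 499.6 kegs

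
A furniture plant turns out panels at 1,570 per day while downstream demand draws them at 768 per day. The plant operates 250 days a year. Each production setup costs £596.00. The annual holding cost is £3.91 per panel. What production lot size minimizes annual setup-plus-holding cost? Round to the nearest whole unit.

Annual demand D = 768 × 250 = 192,000.
Production build-up factor (1 − d/p) = 1 − 768/1,570 = 0.5108.
Q* = √(2DS / (H(1 − d/p))) = √(2 × 192,000 × 596 / (3.91 × 0.5108)).
= √(228,864,000 / 1.9973) ≈ 10704.417.

Q* ≈ 10,704 panels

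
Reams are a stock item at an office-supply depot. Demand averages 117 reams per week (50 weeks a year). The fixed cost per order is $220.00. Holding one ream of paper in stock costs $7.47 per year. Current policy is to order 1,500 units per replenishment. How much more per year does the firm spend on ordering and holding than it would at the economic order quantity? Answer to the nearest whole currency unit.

Annual demand D = 117 × 50 = 5,850.
EOQ = √(2DS/H) = √(2 × 5,850 × 220 / 7.47) ≈ 587.01.
Cost at Q* = (D/Q*)S + (Q*/2)H = √(2DSH) ≈ $4,384.95.
Cost at Q = 1,500: (5,850/1,500)×220 + (1,500/2)×7.47 = $858.00 + $5,602.50 = $6,460.50.
Excess = $6,460.50 − $4,384.95 = $2,075.55.

Extra cost ≈ $2,076 per year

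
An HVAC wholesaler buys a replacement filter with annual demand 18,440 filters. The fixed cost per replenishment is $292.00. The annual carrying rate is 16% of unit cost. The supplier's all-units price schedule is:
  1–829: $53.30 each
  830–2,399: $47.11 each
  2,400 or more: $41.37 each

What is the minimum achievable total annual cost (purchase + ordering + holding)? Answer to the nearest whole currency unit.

Holding cost per unit per year at price C is H = 0.16·C.
Evaluate total cost at each tier's feasible EOQ or, if the EOQ is below the tier, at the tier's minimum quantity.
Tier 1 ($53.30): EOQ = 1123.7 exceeds tier's upper bound 829, so this tier is dominated.
EOQ at $47.11 = 1195.3 (feasible in tier 2): TC = 18,440×$47.11 + (18,440/1195.3)×292 + (1195.3/2)×0.16×$47.11 = $877,717.96.
EOQ at $41.37 = 1275.5 < 2400, so use break Q=2400: TC = 18,440×$41.37 + (18,440/2400.0)×292 + (2400.0/2)×0.16×$41.37 = $773,049.37.
Lowest total cost among the candidates is at Q = 2400.0.

TC* ≈ $773,049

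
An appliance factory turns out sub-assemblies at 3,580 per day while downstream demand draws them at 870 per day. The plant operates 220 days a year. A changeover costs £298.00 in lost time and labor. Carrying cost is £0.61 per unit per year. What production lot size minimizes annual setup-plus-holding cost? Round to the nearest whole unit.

Q* ≈ 15,718 sub-assemblies

Annual demand D = 870 × 220 = 191,400.
Production build-up factor (1 − d/p) = 1 − 870/3,580 = 0.7570.
Q* = √(2DS / (H(1 − d/p))) = √(2 × 191,400 × 298 / (0.61 × 0.7570)).
= √(114,074,400 / 0.4618) ≈ 15717.593.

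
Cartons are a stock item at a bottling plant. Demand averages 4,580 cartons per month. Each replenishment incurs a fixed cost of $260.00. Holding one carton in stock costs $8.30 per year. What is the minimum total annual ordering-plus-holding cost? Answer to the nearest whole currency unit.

Annual demand D = 4,580 × 12 = 54,960.
Q* = √(2DS/H) = √(2 × 54,960 × 260 / 8.3) ≈ 1855.61.
At Q*, ordering cost (D/Q*)S equals holding cost (Q*/2)H, each = √(DSH/2).
Minimum total = √(2DSH) = √(2 × 54,960 × 260 × 8.3) ≈ 15401.538.

TC* ≈ $15,402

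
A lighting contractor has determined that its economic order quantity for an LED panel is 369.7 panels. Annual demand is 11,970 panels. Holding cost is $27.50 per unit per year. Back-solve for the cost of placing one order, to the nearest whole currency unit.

Squaring Q* = √(2DS/H) gives Q*² = 2DS/H.
From Q* = √(2DS/H): S = Q*²H / (2D) = 369.7² × 27.5 / (2 × 11,970) = 157.0028.

S ≈ $157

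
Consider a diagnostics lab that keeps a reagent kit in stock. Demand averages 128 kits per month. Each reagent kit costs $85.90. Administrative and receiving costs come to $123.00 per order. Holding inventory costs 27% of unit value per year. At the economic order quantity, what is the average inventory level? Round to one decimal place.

Average inventory ≈ 63.8 kits

Annual demand D = 128 × 12 = 1,536.
Holding cost H = 0.27 × $85.90 = $23.1930 per unit per year.
EOQ = √(2DS/H) = √(2 × 1,536 × 123 / 23.193) ≈ 127.64.
Average inventory = Q*/2 ≈ 127.64 / 2 = 63.820.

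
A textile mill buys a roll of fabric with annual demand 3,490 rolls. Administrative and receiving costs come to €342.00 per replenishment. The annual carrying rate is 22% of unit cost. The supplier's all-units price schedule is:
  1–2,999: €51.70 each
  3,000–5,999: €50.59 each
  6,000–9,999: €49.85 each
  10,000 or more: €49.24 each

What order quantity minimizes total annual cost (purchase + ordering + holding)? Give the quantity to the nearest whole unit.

Holding cost per unit per year at price C is H = 0.22·C.
Evaluate total cost at each tier's feasible EOQ or, if the EOQ is below the tier, at the tier's minimum quantity.
EOQ at €51.70 = 458.1 (feasible in tier 1): TC = 3,490×€51.70 + (3,490/458.1)×342 + (458.1/2)×0.22×€51.70 = €185,643.72.
EOQ at €50.59 = 463.1 < 3000, so use break Q=3000: TC = 3,490×€50.59 + (3,490/3000.0)×342 + (3000.0/2)×0.22×€50.59 = €193,651.66.
EOQ at €49.85 = 466.5 < 6000, so use break Q=6000: TC = 3,490×€49.85 + (3,490/6000.0)×342 + (6000.0/2)×0.22×€49.85 = €207,076.43.
EOQ at €49.24 = 469.4 < 10000, so use break Q=10000: TC = 3,490×€49.24 + (3,490/10000.0)×342 + (10000.0/2)×0.22×€49.24 = €226,130.96.
Lowest total cost is €185,643.72 at Q = 458.1.

Q* ≈ 458 rolls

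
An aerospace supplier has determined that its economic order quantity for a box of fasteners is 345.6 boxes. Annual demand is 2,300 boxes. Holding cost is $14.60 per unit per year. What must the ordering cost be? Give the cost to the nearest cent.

Invert the EOQ relation Q*² = 2DS/H.
From Q* = √(2DS/H): S = Q*²H / (2D) = 345.6² × 14.6 / (2 × 2,300) = 379.0901.

S ≈ $379.09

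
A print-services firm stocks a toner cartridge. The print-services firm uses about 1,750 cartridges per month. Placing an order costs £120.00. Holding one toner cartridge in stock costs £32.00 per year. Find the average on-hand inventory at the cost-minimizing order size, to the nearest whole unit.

Average inventory ≈ 198 cartridges

Annual demand D = 1,750 × 12 = 21,000.
Q* = √(2DS/H) = √(2 × 21,000 × 120 / 32) ≈ 396.86.
Average inventory = Q*/2 ≈ 396.86 / 2 = 198.431.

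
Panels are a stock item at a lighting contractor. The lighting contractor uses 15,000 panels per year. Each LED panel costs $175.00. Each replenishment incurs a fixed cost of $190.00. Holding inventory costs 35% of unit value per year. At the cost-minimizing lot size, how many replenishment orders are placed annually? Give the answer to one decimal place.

N ≈ 49.2 orders per year

Holding cost H = 0.35 × $175.00 = $61.2500 per unit per year.
The optimal lot size = √(2DS/H) = √(2 × 15,000 × 190 / 61.25) ≈ 305.06.
Orders per year = D / Q* = 15,000 / 305.06 ≈ 49.171.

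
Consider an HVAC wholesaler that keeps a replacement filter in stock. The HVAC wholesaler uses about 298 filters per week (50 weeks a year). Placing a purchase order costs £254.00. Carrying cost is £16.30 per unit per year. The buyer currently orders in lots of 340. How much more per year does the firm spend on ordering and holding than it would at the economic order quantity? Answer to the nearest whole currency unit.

Annual demand D = 298 × 50 = 14,900.
EOQ = √(2DS/H) = √(2 × 14,900 × 254 / 16.3) ≈ 681.45.
Cost at Q* = (D/Q*)S + (Q*/2)H = √(2DSH) ≈ £11,107.56.
Cost at Q = 340: (14,900/340)×254 + (340/2)×16.3 = £11,131.18 + £2,771.00 = £13,902.18.
Excess = £13,902.18 − £11,107.56 = £2,794.61.

Extra cost ≈ £2,795 per year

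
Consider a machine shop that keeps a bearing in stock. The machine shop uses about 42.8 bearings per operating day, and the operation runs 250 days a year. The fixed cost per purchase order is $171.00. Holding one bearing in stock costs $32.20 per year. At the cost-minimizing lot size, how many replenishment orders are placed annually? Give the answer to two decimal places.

Annual demand D = 42.8 × 250 = 10,700.
The optimal lot size = √(2DS/H) = √(2 × 10,700 × 171 / 32.2) ≈ 337.11.
Orders per year = D / Q* = 10,700 / 337.11 ≈ 31.740.

N ≈ 31.74 orders per year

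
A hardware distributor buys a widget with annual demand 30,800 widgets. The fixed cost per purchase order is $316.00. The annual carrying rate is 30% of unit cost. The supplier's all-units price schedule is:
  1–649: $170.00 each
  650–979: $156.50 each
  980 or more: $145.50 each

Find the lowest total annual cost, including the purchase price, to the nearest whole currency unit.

Holding cost per unit per year at price C is H = 0.30·C.
For each price level, check whether its EOQ is feasible; otherwise the best quantity at that price is the breakpoint.
EOQ at $170.00 = 617.8 (feasible in tier 1): TC = 30,800×$170.00 + (30,800/617.8)×316 + (617.8/2)×0.30×$170.00 = $5,267,507.87.
EOQ at $156.50 = 643.9 < 650, so use break Q=650: TC = 30,800×$156.50 + (30,800/650.0)×316 + (650.0/2)×0.30×$156.50 = $4,850,432.29.
EOQ at $145.50 = 667.8 < 980, so use break Q=980: TC = 30,800×$145.50 + (30,800/980.0)×316 + (980.0/2)×0.30×$145.50 = $4,512,719.93.
Lowest total cost among the candidates is at Q = 980.0.

TC* ≈ $4,512,720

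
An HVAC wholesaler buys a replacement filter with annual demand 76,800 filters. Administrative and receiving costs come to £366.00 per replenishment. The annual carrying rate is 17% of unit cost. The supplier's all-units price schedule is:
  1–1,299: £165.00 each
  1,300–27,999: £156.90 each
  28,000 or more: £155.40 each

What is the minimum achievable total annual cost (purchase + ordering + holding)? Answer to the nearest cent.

TC* ≈ £12,088,643.28

Holding cost per unit per year at price C is H = 0.17·C.
Candidates are each tier's EOQ (if it falls in that tier) and each price-break quantity.
Tier 1 (£165.00): EOQ = 1415.7 exceeds tier's upper bound 1299, so this tier is dominated.
EOQ at £156.90 = 1451.8 (feasible in tier 2): TC = 76,800×£156.90 + (76,800/1451.8)×366 + (1451.8/2)×0.17×£156.90 = £12,088,643.28.
EOQ at £155.40 = 1458.8 < 28000, so use break Q=28000: TC = 76,800×£155.40 + (76,800/28000.0)×366 + (28000.0/2)×0.17×£155.40 = £12,305,575.89.
Lowest total cost among the candidates is at Q = 1451.8.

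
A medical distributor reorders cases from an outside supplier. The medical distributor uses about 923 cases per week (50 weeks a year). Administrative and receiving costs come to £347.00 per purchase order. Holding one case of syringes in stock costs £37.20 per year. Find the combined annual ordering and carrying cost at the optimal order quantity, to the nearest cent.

Annual demand D = 923 × 50 = 46,150.
The optimal lot size = √(2DS/H) = √(2 × 46,150 × 347 / 37.2) ≈ 927.88.
At the optimum the two cost components are equal, so total cost = 2·(Q*/2)H = Q*·H.
Minimum total = √(2DSH) = √(2 × 46,150 × 347 × 37.2) ≈ 34517.319.

TC* ≈ £34,517.32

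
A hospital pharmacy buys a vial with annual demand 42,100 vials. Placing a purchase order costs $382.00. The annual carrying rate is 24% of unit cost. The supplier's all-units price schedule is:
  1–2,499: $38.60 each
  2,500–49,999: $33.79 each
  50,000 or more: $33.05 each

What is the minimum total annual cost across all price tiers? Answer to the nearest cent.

Holding cost per unit per year at price C is H = 0.24·C.
For each price level, check whether its EOQ is feasible; otherwise the best quantity at that price is the breakpoint.
EOQ at $38.60 = 1863.3 (feasible in tier 1): TC = 42,100×$38.60 + (42,100/1863.3)×382 + (1863.3/2)×0.24×$38.60 = $1,642,321.84.
EOQ at $33.79 = 1991.5 < 2500, so use break Q=2500: TC = 42,100×$33.79 + (42,100/2500.0)×382 + (2500.0/2)×0.24×$33.79 = $1,439,128.88.
EOQ at $33.05 = 2013.7 < 50000, so use break Q=50000: TC = 42,100×$33.05 + (42,100/50000.0)×382 + (50000.0/2)×0.24×$33.05 = $1,590,026.64.
Lowest total cost among the candidates is at Q = 2500.0.

TC* ≈ $1,439,128.88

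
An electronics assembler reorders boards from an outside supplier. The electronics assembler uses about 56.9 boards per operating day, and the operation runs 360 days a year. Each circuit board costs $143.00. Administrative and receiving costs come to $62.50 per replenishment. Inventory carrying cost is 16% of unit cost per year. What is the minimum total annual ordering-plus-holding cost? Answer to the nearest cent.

TC* ≈ $7,654.03

Annual demand D = 56.9 × 360 = 20,484.
Holding cost H = 0.16 × $143.00 = $22.8800 per unit per year.
Q* = √(2DS/H) = √(2 × 20,484 × 62.5 / 22.88) ≈ 334.53.
At the optimum the two cost components are equal, so total cost = 2·(Q*/2)H = Q*·H.
Minimum total = √(2DSH) = √(2 × 20,484 × 62.5 × 22.88) ≈ 7654.034.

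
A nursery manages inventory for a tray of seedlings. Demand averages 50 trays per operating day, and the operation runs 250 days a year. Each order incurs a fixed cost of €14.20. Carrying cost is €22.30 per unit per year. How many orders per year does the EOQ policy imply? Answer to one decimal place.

N ≈ 99.1 orders per year

Annual demand D = 50 × 250 = 12,500.
The optimal lot size = √(2DS/H) = √(2 × 12,500 × 14.2 / 22.3) ≈ 126.17.
Orders per year = D / Q* = 12,500 / 126.17 ≈ 99.071.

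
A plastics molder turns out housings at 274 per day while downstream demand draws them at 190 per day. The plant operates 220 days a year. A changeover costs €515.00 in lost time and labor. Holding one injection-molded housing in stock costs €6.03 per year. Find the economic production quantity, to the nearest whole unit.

Q* ≈ 4,826 housings

Annual demand D = 190 × 220 = 41,800.
Production build-up factor (1 − d/p) = 1 − 190/274 = 0.3066.
Q* = √(2DS / (H(1 − d/p))) = √(2 × 41,800 × 515 / (6.03 × 0.3066)).
= √(43,054,000 / 1.8486) ≈ 4825.960.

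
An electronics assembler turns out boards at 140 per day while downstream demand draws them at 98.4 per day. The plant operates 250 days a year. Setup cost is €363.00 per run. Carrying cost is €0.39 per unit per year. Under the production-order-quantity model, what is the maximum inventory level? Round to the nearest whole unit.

I_max ≈ 3,689 boards

Annual demand D = 98.4 × 250 = 24,600.
Production build-up factor (1 − d/p) = 1 − 98.4/140 = 0.2971.
Q* = √(2DS / (H(1 − d/p))) = √(2 × 24,600 × 363 / (0.39 × 0.2971)).
= √(17,859,600 / 0.1159) ≈ 12414.262.
Maximum inventory = Q*(1 − d/p) = 12414.262 × 0.2971 ≈ 3688.809.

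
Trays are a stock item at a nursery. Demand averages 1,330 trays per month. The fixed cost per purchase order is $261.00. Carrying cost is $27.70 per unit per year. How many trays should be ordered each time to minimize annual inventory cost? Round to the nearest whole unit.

Annual demand D = 1,330 × 12 = 15,960.
EOQ = √(2DS / H) = √(2 × 15,960 × 261 / 27.7).
= √(8,331,120 / 27.7) = √300,762.4549 ≈ 548.418.

Q* ≈ 548 trays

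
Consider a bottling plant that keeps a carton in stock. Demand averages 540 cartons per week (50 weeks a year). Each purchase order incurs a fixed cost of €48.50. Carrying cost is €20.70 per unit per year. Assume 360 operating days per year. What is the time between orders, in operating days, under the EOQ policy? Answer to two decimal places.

T ≈ 4.74 days

Annual demand D = 540 × 50 = 27,000.
The optimal lot size = √(2DS/H) = √(2 × 27,000 × 48.5 / 20.7) ≈ 355.70.
Cycle time = Q*/D × 360 = 355.70 / 27,000 × 360 ≈ 4.743 days.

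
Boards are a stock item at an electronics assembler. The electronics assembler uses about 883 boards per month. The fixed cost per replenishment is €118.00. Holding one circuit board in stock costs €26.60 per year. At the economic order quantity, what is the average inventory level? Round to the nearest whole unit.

Annual demand D = 883 × 12 = 10,596.
Q* = √(2DS/H) = √(2 × 10,596 × 118 / 26.6) ≈ 306.61.
Average inventory = Q*/2 ≈ 306.61 / 2 = 153.305.

Average inventory ≈ 153 boards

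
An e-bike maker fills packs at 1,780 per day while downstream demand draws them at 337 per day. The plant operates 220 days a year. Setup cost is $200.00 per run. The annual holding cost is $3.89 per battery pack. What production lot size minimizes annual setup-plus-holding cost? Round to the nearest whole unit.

Annual demand D = 337 × 220 = 74,140.
Production build-up factor (1 − d/p) = 1 − 337/1,780 = 0.8107.
Q* = √(2DS / (H(1 − d/p))) = √(2 × 74,140 × 200 / (3.89 × 0.8107)).
= √(29,656,000 / 3.1535) ≈ 3066.608.

Q* ≈ 3,067 packs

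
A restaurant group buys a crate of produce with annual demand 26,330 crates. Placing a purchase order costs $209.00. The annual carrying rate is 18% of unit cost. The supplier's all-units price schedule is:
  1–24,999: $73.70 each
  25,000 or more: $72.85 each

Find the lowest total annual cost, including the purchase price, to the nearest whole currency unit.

Holding cost per unit per year at price C is H = 0.18·C.
For each price level, check whether its EOQ is feasible; otherwise the best quantity at that price is the breakpoint.
EOQ at $73.70 = 910.8 (feasible in tier 1): TC = 26,330×$73.70 + (26,330/910.8)×209 + (910.8/2)×0.18×$73.70 = $1,952,604.24.
EOQ at $72.85 = 916.1 < 25000, so use break Q=25000: TC = 26,330×$72.85 + (26,330/25000.0)×209 + (25000.0/2)×0.18×$72.85 = $2,082,273.12.
Lowest total cost among the candidates is at Q = 910.8.

TC* ≈ $1,952,604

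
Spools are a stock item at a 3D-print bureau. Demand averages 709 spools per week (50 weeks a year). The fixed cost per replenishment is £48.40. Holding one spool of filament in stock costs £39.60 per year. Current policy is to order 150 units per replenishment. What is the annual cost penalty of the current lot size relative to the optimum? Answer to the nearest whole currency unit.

Extra cost ≈ £2,751 per year

Annual demand D = 709 × 50 = 35,450.
EOQ = √(2DS/H) = √(2 × 35,450 × 48.4 / 39.6) ≈ 294.37.
Cost at Q* = (D/Q*)S + (Q*/2)H = √(2DSH) ≈ £11,657.18.
Cost at Q = 150: (35,450/150)×48.4 + (150/2)×39.6 = £11,438.53 + £2,970.00 = £14,408.53.
Excess = £14,408.53 − £11,657.18 = £2,751.36.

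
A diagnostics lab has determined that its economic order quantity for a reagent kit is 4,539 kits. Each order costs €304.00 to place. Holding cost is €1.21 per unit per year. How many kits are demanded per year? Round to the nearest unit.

D ≈ 41,002 kits per year

The basic EOQ model gives Q* = √(2DS/H); rearrange for the unknown.
From Q* = √(2DS/H): D = Q*²H / (2S) = 4,539² × 1.21 / (2 × 304) = 41001.728.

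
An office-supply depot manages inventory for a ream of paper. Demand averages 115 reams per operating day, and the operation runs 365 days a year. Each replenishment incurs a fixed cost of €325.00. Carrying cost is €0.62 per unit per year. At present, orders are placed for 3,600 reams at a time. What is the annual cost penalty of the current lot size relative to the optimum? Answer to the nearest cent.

Annual demand D = 115 × 365 = 41,975.
EOQ = √(2DS/H) = √(2 × 41,975 × 325 / 0.62) ≈ 6633.71.
Cost at Q* = (D/Q*)S + (Q*/2)H = √(2DSH) ≈ €4,112.90.
Cost at Q = 3,600: (41,975/3,600)×325 + (3,600/2)×0.62 = €3,789.41 + €1,116.00 = €4,905.41.
Excess = €4,905.41 − €4,112.90 = €792.51.

Extra cost ≈ €792.51 per year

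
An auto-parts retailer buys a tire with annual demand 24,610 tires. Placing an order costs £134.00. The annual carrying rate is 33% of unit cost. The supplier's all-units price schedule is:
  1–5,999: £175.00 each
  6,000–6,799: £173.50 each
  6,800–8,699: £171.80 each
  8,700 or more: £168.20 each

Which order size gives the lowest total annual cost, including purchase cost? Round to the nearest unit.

Q* ≈ 338 tires

Holding cost per unit per year at price C is H = 0.33·C.
Candidates are each tier's EOQ (if it falls in that tier) and each price-break quantity.
EOQ at £175.00 = 337.9 (feasible in tier 1): TC = 24,610×£175.00 + (24,610/337.9)×134 + (337.9/2)×0.33×£175.00 = £4,326,266.38.
EOQ at £173.50 = 339.4 < 6000, so use break Q=6000: TC = 24,610×£173.50 + (24,610/6000.0)×134 + (6000.0/2)×0.33×£173.50 = £4,442,149.62.
EOQ at £171.80 = 341.1 < 6800, so use break Q=6800: TC = 24,610×£171.80 + (24,610/6800.0)×134 + (6800.0/2)×0.33×£171.80 = £4,421,242.56.
EOQ at £168.20 = 344.7 < 8700, so use break Q=8700: TC = 24,610×£168.20 + (24,610/8700.0)×134 + (8700.0/2)×0.33×£168.20 = £4,381,232.15.
Lowest total cost is £4,326,266.38 at Q = 337.9.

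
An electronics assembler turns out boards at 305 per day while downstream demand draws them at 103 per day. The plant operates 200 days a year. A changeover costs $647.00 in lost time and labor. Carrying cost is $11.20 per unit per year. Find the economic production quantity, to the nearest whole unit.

Q* ≈ 1,896 boards

Annual demand D = 103 × 200 = 20,600.
Production build-up factor (1 − d/p) = 1 − 103/305 = 0.6623.
Q* = √(2DS / (H(1 − d/p))) = √(2 × 20,600 × 647 / (11.2 × 0.6623)).
= √(26,656,400 / 7.4177) ≈ 1895.684.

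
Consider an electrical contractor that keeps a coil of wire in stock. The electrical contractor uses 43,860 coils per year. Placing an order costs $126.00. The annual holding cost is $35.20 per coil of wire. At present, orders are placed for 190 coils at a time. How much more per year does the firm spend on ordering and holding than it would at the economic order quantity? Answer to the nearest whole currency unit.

EOQ = √(2DS/H) = √(2 × 43,860 × 126 / 35.2) ≈ 560.36.
Cost at Q* = (D/Q*)S + (Q*/2)H = √(2DSH) ≈ $19,724.50.
Cost at Q = 190: (43,860/190)×126 + (190/2)×35.2 = $29,086.11 + $3,344.00 = $32,430.11.
Excess = $32,430.11 − $19,724.50 = $12,705.61.

Extra cost ≈ $12,706 per year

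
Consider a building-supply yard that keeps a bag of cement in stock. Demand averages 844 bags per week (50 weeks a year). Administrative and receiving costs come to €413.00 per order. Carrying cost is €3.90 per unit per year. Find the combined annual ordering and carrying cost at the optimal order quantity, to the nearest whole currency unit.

Annual demand D = 844 × 50 = 42,200.
EOQ = √(2DS/H) = √(2 × 42,200 × 413 / 3.9) ≈ 2989.61.
At the optimum the two cost components are equal, so total cost = 2·(Q*/2)H = Q*·H.
Minimum total = √(2DSH) = √(2 × 42,200 × 413 × 3.9) ≈ 11659.463.

TC* ≈ €11,659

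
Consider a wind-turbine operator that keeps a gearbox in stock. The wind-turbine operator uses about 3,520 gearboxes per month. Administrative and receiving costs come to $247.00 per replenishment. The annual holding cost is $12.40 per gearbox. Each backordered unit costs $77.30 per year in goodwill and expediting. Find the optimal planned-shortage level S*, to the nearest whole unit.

S* ≈ 193 gearboxes

Annual demand D = 3,520 × 12 = 42,240.
With planned backorders, Q* = √(2DS/H) · √((H+B)/B).
√(2DS/H) = √(2 × 42,240 × 247 / 12.4) = 1297.223.
√((H+B)/B) = √((12.4+77.3)/77.3) = 1.0772.
Q* ≈ 1397.401.
S* = Q* · H/(H+B) = 1397.401 × 12.4/89.7 ≈ 193.175.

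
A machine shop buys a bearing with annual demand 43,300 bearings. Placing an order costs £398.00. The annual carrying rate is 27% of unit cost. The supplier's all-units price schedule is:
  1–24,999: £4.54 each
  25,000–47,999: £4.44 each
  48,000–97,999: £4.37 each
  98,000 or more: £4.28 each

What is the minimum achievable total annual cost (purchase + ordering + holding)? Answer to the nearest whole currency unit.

Holding cost per unit per year at price C is H = 0.27·C.
Evaluate total cost at each tier's feasible EOQ or, if the EOQ is below the tier, at the tier's minimum quantity.
EOQ at £4.54 = 5302.6 (feasible in tier 1): TC = 43,300×£4.54 + (43,300/5302.6)×398 + (5302.6/2)×0.27×£4.54 = £203,081.95.
EOQ at £4.44 = 5362.0 < 25000, so use break Q=25000: TC = 43,300×£4.44 + (43,300/25000.0)×398 + (25000.0/2)×0.27×£4.44 = £207,926.34.
EOQ at £4.37 = 5404.8 < 48000, so use break Q=48000: TC = 43,300×£4.37 + (43,300/48000.0)×398 + (48000.0/2)×0.27×£4.37 = £217,897.63.
EOQ at £4.28 = 5461.3 < 98000, so use break Q=98000: TC = 43,300×£4.28 + (43,300/98000.0)×398 + (98000.0/2)×0.27×£4.28 = £242,124.25.
Lowest total cost among the candidates is at Q = 5302.6.

TC* ≈ £203,082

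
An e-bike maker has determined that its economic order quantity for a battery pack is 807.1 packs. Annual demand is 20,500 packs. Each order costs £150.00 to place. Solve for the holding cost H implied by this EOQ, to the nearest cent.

The basic EOQ model gives Q* = √(2DS/H); rearrange for the unknown.
From Q* = √(2DS/H): H = 2DS / Q*² = 2 × 20,500 × 150 / 807.1² = 9.4411.

H ≈ £9.44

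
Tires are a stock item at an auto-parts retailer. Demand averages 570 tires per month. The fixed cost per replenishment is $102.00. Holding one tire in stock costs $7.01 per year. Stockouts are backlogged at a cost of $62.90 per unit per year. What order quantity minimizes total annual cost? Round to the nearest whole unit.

Q* ≈ 470 tires

Annual demand D = 570 × 12 = 6,840.
With planned backorders, Q* = √(2DS/H) · √((H+B)/B).
√(2DS/H) = √(2 × 6,840 × 102 / 7.01) = 446.153.
√((H+B)/B) = √((7.01+62.9)/62.9) = 1.0543.
Q* ≈ 470.358.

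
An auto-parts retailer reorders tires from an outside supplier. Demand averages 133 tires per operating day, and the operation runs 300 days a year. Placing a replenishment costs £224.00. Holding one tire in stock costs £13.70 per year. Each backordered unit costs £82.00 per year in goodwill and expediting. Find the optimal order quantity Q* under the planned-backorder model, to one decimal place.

Annual demand D = 133 × 300 = 39,900.
With planned backorders, Q* = √(2DS/H) · √((H+B)/B).
√(2DS/H) = √(2 × 39,900 × 224 / 13.7) = 1142.261.
√((H+B)/B) = √((13.7+82)/82) = 1.0803.
Q* ≈ 1233.997.

Q* ≈ 1,234.0 tires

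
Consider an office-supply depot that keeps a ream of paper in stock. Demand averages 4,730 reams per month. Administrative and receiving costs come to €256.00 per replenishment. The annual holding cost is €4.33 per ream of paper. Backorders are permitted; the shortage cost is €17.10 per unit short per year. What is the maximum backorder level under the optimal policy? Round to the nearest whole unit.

Annual demand D = 4,730 × 12 = 56,760.
With planned backorders, Q* = √(2DS/H) · √((H+B)/B).
√(2DS/H) = √(2 × 56,760 × 256 / 4.33) = 2590.671.
√((H+B)/B) = √((4.33+17.1)/17.1) = 1.1195.
Q* ≈ 2900.182.
S* = Q* · H/(H+B) = 2900.182 × 4.33/21.43 ≈ 585.991.

S* ≈ 586 reams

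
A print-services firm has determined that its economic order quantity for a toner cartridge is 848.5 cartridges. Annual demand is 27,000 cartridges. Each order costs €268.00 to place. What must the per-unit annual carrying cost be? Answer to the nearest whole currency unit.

H ≈ €20

Squaring Q* = √(2DS/H) gives Q*² = 2DS/H.
From Q* = √(2DS/H): H = 2DS / Q*² = 2 × 27,000 × 268 / 848.5² = 20.1013.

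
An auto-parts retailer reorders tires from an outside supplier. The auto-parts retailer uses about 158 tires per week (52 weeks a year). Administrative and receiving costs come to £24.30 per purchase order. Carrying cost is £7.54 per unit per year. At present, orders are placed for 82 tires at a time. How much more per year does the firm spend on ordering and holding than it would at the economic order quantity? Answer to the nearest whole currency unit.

Extra cost ≈ £1,009 per year

Annual demand D = 158 × 52 = 8,216.
EOQ = √(2DS/H) = √(2 × 8,216 × 24.3 / 7.54) ≈ 230.12.
Cost at Q* = (D/Q*)S + (Q*/2)H = √(2DSH) ≈ £1,735.14.
Cost at Q = 82: (8,216/82)×24.3 + (82/2)×7.54 = £2,434.74 + £309.14 = £2,743.88.
Excess = £2,743.88 − £1,735.14 = £1,008.74.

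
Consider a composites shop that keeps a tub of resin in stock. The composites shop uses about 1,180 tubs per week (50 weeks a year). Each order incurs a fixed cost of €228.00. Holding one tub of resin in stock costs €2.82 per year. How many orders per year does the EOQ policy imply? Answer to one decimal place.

N ≈ 19.1 orders per year

Annual demand D = 1,180 × 50 = 59,000.
The optimal lot size = √(2DS/H) = √(2 × 59,000 × 228 / 2.82) ≈ 3088.76.
Orders per year = D / Q* = 59,000 / 3088.76 ≈ 19.102.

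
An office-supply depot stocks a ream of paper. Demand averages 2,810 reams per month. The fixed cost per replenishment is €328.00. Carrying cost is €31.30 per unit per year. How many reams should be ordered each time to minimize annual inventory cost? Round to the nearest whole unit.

Q* ≈ 841 reams

Annual demand D = 2,810 × 12 = 33,720.
EOQ = √(2DS / H) = √(2 × 33,720 × 328 / 31.3).
= √(22,120,320 / 31.3) = √706,719.4888 ≈ 840.666.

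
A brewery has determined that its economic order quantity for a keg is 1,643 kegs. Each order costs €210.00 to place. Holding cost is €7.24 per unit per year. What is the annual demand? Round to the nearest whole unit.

D ≈ 46,533 kegs per year

The basic EOQ model gives Q* = √(2DS/H); rearrange for the unknown.
From Q* = √(2DS/H): D = Q*²H / (2S) = 1,643² × 7.24 / (2 × 210) = 46533.359.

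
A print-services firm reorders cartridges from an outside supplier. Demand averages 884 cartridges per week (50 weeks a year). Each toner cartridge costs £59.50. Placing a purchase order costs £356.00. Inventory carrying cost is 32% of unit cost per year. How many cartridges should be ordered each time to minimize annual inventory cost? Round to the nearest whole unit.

Q* ≈ 1,286 cartridges

Annual demand D = 884 × 50 = 44,200.
Holding cost H = 0.32 × £59.50 = £19.0400 per unit per year.
EOQ = √(2DS / H) = √(2 × 44,200 × 356 / 19.04).
= √(31,470,400 / 19.04) = √1,652,857.1429 ≈ 1285.635.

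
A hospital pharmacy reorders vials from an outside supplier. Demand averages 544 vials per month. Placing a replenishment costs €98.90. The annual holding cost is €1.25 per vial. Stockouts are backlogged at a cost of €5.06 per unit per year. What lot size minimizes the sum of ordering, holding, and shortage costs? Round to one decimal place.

Q* ≈ 1,135.0 vials

Annual demand D = 544 × 12 = 6,528.
With planned backorders, Q* = √(2DS/H) · √((H+B)/B).
√(2DS/H) = √(2 × 6,528 × 98.9 / 1.25) = 1016.362.
√((H+B)/B) = √((1.25+5.06)/5.06) = 1.1167.
Q* ≈ 1134.978.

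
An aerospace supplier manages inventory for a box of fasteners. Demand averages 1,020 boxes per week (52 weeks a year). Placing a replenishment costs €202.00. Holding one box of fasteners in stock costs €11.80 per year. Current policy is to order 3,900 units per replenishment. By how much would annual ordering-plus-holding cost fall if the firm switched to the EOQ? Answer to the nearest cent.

Annual demand D = 1,020 × 52 = 53,040.
EOQ = √(2DS/H) = √(2 × 53,040 × 202 / 11.8) ≈ 1347.57.
Cost at Q* = (D/Q*)S + (Q*/2)H = √(2DSH) ≈ €15,901.33.
Cost at Q = 3,900: (53,040/3,900)×202 + (3,900/2)×11.8 = €2,747.20 + €23,010.00 = €25,757.20.
Excess = €25,757.20 − €15,901.33 = €9,855.87.

Extra cost ≈ €9,855.87 per year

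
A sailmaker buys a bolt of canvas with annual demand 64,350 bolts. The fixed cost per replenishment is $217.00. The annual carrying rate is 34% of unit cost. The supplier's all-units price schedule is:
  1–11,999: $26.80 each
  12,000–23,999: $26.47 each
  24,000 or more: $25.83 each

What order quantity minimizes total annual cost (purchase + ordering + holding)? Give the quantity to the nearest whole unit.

Q* ≈ 1,751 bolts

Holding cost per unit per year at price C is H = 0.34·C.
For each price level, check whether its EOQ is feasible; otherwise the best quantity at that price is the breakpoint.
EOQ at $26.80 = 1750.7 (feasible in tier 1): TC = 64,350×$26.80 + (64,350/1750.7)×217 + (1750.7/2)×0.34×$26.80 = $1,740,532.40.
EOQ at $26.47 = 1761.6 < 12000, so use break Q=12000: TC = 64,350×$26.47 + (64,350/12000.0)×217 + (12000.0/2)×0.34×$26.47 = $1,758,506.96.
EOQ at $25.83 = 1783.3 < 24000, so use break Q=24000: TC = 64,350×$25.83 + (64,350/24000.0)×217 + (24000.0/2)×0.34×$25.83 = $1,768,128.73.
Lowest total cost is $1,740,532.40 at Q = 1750.7.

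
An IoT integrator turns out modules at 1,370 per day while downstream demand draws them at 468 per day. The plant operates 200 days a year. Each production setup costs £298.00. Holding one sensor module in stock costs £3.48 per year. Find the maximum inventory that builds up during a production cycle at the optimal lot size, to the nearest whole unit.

I_max ≈ 3,249 modules

Annual demand D = 468 × 200 = 93,600.
Production build-up factor (1 − d/p) = 1 − 468/1,370 = 0.6584.
Q* = √(2DS / (H(1 − d/p))) = √(2 × 93,600 × 298 / (3.48 × 0.6584)).
= √(55,785,600 / 2.2912) ≈ 4934.333.
Maximum inventory = Q*(1 − d/p) = 4934.333 × 0.6584 ≈ 3248.736.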